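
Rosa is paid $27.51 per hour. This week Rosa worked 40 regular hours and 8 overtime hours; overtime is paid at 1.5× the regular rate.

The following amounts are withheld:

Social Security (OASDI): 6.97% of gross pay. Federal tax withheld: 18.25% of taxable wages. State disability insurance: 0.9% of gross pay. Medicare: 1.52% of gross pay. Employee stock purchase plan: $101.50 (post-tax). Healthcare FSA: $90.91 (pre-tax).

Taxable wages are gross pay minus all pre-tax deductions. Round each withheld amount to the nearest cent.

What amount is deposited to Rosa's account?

Regular pay: 40 × $27.51 = $1100.40
Overtime pay: 8 × $27.51 × 1.5 = $330.12
Gross pay = $1100.40 + $330.12 = $1430.52
Healthcare FSA: $90.91
Taxable wages = $1430.52 − $90.91 = $1339.61
Federal tax withheld: $1339.61 × 0.1825 = $244.48
Social Security (OASDI): $1430.52 × 0.0697 = $99.71
State disability insurance: $1430.52 × 0.009 = $12.87
Medicare: $1430.52 × 0.0152 = $21.74
Employee stock purchase plan: $101.50
Total deductions = $90.91 + $244.48 + $99.71 + $12.87 + $21.74 + $101.50 = $571.21
Net pay = $1430.52 − $571.21 = $859.31

$859.31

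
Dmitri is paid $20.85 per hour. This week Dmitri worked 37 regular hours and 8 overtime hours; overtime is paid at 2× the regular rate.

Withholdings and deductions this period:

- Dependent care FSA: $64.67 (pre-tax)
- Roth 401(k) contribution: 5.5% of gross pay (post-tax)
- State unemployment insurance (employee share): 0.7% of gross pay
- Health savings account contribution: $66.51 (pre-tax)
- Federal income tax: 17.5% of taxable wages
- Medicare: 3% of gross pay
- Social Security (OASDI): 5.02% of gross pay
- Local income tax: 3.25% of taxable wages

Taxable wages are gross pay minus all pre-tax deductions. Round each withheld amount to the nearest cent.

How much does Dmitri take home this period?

Regular pay: 37 × $20.85 = $771.45
Overtime pay: 8 × $20.85 × 2 = $333.60
Gross pay = $771.45 + $333.60 = $1,105.05
Health savings account contribution: $66.51
Dependent care FSA: $64.67
Pre-tax total = $66.51 + $64.67 = $131.18
Taxable wages = $1,105.05 − $131.18 = $973.87
Federal income tax: $973.87 × 0.175 = $170.43
Local income tax: $973.87 × 0.0325 = $31.65
State unemployment insurance (employee share): $1,105.05 × 0.007 = $7.74
Medicare: $1,105.05 × 0.03 = $33.15
Social Security (OASDI): $1,105.05 × 0.0502 = $55.47
Roth 401(k) contribution: $1,105.05 × 0.055 = $60.78
Total deductions = $66.51 + $64.67 + $170.43 + $31.65 + $7.74 + $33.15 + $55.47 + $60.78 = $490.40
Net pay = $1,105.05 − $490.40 = $614.65

$614.65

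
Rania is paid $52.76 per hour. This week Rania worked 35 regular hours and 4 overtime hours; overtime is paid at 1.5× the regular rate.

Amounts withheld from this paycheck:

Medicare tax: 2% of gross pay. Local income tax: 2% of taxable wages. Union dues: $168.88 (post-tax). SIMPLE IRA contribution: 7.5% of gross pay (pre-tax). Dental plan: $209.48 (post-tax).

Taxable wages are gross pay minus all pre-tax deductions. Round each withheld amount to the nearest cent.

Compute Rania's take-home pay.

Regular pay: 35 × $52.76 = $1,846.60
Overtime pay: 4 × $52.76 × 1.5 = $316.56
Gross pay = $1,846.60 + $316.56 = $2,163.16
SIMPLE IRA contribution: $2,163.16 × 0.075 = $162.24
Taxable wages = $2,163.16 − $162.24 = $2,000.92
Local income tax: $2,000.92 × 0.02 = $40.02
Medicare tax: $2,163.16 × 0.02 = $43.26
Union dues: $168.88
Dental plan: $209.48
Total deductions = $162.24 + $40.02 + $43.26 + $168.88 + $209.48 = $623.88
Net pay = $2,163.16 − $623.88 = $1,539.28

$1,539.28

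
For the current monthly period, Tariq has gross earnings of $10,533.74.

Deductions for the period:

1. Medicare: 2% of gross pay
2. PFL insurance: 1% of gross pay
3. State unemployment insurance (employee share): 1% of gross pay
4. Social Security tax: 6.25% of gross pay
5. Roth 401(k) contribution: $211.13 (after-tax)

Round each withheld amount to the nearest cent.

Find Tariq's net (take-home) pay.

$9,242.90

Social Security tax: $10,533.74 × 0.0625 = $658.36
State unemployment insurance (employee share): $10,533.74 × 0.01 = $105.34
PFL insurance: $10,533.74 × 0.01 = $105.34
Medicare: $10,533.74 × 0.02 = $210.67
Roth 401(k) contribution: $211.13
Total deductions = $658.36 + $105.34 + $105.34 + $210.67 + $211.13 = $1,290.84
Net pay = $10,533.74 − $1,290.84 = $9,242.90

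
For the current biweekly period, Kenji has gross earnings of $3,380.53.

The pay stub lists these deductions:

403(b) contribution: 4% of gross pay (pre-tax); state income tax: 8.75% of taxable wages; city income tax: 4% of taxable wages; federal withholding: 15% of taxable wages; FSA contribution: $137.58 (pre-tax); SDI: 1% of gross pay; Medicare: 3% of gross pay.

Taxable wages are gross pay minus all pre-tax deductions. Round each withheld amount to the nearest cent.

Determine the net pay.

403(b) contribution: $3,380.53 × 0.04 = $135.22
FSA contribution: $137.58
Pre-tax total = $135.22 + $137.58 = $272.80
Taxable wages = $3,380.53 − $272.80 = $3,107.73
City income tax: $3,107.73 × 0.04 = $124.31
State income tax: $3,107.73 × 0.0875 = $271.93
Federal withholding: $3,107.73 × 0.15 = $466.16
Medicare: $3,380.53 × 0.03 = $101.42
SDI: $3,380.53 × 0.01 = $33.81
Total deductions = $135.22 + $137.58 + $124.31 + $271.93 + $466.16 + $101.42 + $33.81 = $1,270.43
Net pay = $3,380.53 − $1,270.43 = $2,110.10

$2,110.10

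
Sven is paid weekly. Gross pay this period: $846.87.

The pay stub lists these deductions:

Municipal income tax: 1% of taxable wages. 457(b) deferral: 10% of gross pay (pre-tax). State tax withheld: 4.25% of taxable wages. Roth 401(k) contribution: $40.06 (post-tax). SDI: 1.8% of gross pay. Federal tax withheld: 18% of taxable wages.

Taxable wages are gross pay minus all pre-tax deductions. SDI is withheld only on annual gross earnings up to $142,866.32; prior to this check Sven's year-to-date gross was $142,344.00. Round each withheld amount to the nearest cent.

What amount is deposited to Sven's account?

457(b) deferral: $846.87 × 0.1 = $84.69
Taxable wages = $846.87 − $84.69 = $762.18
Federal tax withheld: $762.18 × 0.18 = $137.19
Municipal income tax: $762.18 × 0.01 = $7.62
State tax withheld: $762.18 × 0.0425 = $32.39
SDI: only $142,866.32 − $142,344.00 = $522.32 of this check is subject → $522.32 × 0.018 = $9.40
Roth 401(k) contribution: $40.06
Total deductions = $84.69 + $137.19 + $7.62 + $32.39 + $9.40 + $40.06 = $311.35
Net pay = $846.87 − $311.35 = $535.52

$535.52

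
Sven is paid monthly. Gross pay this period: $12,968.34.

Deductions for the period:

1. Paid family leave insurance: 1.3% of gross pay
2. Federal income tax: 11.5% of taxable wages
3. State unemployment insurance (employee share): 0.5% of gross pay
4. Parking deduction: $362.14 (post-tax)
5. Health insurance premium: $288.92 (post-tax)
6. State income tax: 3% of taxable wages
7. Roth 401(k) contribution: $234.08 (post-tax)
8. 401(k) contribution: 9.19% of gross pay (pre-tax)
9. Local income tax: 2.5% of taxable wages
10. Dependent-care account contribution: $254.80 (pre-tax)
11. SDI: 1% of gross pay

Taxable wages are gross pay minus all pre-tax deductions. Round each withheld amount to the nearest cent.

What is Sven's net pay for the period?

401(k) contribution: $12,968.34 × 0.0919 = $1,191.79
Dependent-care account contribution: $254.80
Pre-tax total = $1,191.79 + $254.80 = $1,446.59
Taxable wages = $12,968.34 − $1,446.59 = $11,521.75
Local income tax: $11,521.75 × 0.025 = $288.04
State income tax: $11,521.75 × 0.03 = $345.65
Federal income tax: $11,521.75 × 0.115 = $1,325.00
Paid family leave insurance: $12,968.34 × 0.013 = $168.59
SDI: $12,968.34 × 0.01 = $129.68
State unemployment insurance (employee share): $12,968.34 × 0.005 = $64.84
Health insurance premium: $288.92
Roth 401(k) contribution: $234.08
Parking deduction: $362.14
Total deductions = $1,191.79 + $254.80 + $288.04 + $345.65 + $1,325.00 + $168.59 + $129.68 + $64.84 + $288.92 + $234.08 + $362.14 = $4,653.53
Net pay = $12,968.34 − $4,653.53 = $8,314.81

$8,314.81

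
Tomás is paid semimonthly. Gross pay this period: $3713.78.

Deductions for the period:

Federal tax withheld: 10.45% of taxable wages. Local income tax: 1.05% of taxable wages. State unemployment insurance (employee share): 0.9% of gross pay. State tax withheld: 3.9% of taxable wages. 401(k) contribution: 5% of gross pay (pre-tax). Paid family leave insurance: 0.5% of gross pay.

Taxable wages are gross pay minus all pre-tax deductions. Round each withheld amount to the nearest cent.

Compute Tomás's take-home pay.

$2932.77

401(k) contribution: $3713.78 × 0.05 = $185.69
Taxable wages = $3713.78 − $185.69 = $3528.09
Federal tax withheld: $3528.09 × 0.1045 = $368.69
State tax withheld: $3528.09 × 0.039 = $137.60
Local income tax: $3528.09 × 0.0105 = $37.04
Paid family leave insurance: $3713.78 × 0.005 = $18.57
State unemployment insurance (employee share): $3713.78 × 0.009 = $33.42
Total deductions = $185.69 + $368.69 + $137.60 + $37.04 + $18.57 + $33.42 = $781.01
Net pay = $3713.78 − $781.01 = $2932.77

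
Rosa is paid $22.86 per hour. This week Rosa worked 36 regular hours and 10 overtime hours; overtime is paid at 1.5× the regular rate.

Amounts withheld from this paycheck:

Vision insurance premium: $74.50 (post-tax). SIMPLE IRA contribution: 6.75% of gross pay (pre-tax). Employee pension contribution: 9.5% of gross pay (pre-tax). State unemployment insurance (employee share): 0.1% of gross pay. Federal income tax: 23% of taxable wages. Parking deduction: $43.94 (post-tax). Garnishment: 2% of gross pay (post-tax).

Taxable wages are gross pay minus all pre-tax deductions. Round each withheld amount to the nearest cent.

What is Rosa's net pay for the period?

$608.90

Regular pay: 36 × $22.86 = $822.96
Overtime pay: 10 × $22.86 × 1.5 = $342.90
Gross pay = $822.96 + $342.90 = $1165.86
Employee pension contribution: $1165.86 × 0.095 = $110.76
SIMPLE IRA contribution: $1165.86 × 0.0675 = $78.70
Pre-tax total = $110.76 + $78.70 = $189.46
Taxable wages = $1165.86 − $189.46 = $976.40
Federal income tax: $976.40 × 0.23 = $224.57
State unemployment insurance (employee share): $1165.86 × 0.001 = $1.17
Garnishment: $1165.86 × 0.02 = $23.32
Parking deduction: $43.94
Vision insurance premium: $74.50
Total deductions = $110.76 + $78.70 + $224.57 + $1.17 + $23.32 + $43.94 + $74.50 = $556.96
Net pay = $1165.86 − $556.96 = $608.90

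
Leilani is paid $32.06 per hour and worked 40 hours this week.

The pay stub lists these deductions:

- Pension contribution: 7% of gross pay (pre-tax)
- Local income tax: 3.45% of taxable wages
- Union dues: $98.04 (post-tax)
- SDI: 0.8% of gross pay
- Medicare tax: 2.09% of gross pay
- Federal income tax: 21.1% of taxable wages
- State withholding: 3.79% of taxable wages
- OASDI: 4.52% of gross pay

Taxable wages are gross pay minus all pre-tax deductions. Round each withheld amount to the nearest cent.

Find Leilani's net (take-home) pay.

Gross pay: 40 × $32.06 = $1,282.40
Pension contribution: $1,282.40 × 0.07 = $89.77
Taxable wages = $1,282.40 − $89.77 = $1,192.63
State withholding: $1,192.63 × 0.0379 = $45.20
Federal income tax: $1,192.63 × 0.211 = $251.64
Local income tax: $1,192.63 × 0.0345 = $41.15
OASDI: $1,282.40 × 0.0452 = $57.96
SDI: $1,282.40 × 0.008 = $10.26
Medicare tax: $1,282.40 × 0.0209 = $26.80
Union dues: $98.04
Total deductions = $89.77 + $45.20 + $251.64 + $41.15 + $57.96 + $10.26 + $26.80 + $98.04 = $620.82
Net pay = $1,282.40 − $620.82 = $661.58

$661.58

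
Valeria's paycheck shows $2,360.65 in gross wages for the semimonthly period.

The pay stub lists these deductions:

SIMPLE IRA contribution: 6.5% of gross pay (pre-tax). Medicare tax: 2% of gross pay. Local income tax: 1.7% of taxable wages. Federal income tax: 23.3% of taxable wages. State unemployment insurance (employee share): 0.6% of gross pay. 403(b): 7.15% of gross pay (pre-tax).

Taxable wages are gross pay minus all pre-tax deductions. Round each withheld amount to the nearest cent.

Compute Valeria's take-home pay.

403(b): $2,360.65 × 0.0715 = $168.79
SIMPLE IRA contribution: $2,360.65 × 0.065 = $153.44
Pre-tax total = $168.79 + $153.44 = $322.23
Taxable wages = $2,360.65 − $322.23 = $2,038.42
Federal income tax: $2,038.42 × 0.233 = $474.95
Local income tax: $2,038.42 × 0.017 = $34.65
Medicare tax: $2,360.65 × 0.02 = $47.21
State unemployment insurance (employee share): $2,360.65 × 0.006 = $14.16
Total deductions = $168.79 + $153.44 + $474.95 + $34.65 + $47.21 + $14.16 = $893.20
Net pay = $2,360.65 − $893.20 = $1,467.45

$1,467.45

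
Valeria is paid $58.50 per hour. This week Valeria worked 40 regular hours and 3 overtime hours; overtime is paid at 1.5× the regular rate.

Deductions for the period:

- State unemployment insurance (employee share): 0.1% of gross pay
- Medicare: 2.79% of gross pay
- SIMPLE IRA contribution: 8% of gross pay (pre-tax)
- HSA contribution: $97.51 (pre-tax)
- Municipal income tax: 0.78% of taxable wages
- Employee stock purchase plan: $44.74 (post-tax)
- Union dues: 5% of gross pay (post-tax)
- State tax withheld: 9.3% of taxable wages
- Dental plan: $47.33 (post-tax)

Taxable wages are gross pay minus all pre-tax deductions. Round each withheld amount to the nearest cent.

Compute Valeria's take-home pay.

$1,768.43

Regular pay: 40 × $58.50 = $2,340.00
Overtime pay: 3 × $58.50 × 1.5 = $263.25
Gross pay = $2,340.00 + $263.25 = $2,603.25
HSA contribution: $97.51
SIMPLE IRA contribution: $2,603.25 × 0.08 = $208.26
Pre-tax total = $97.51 + $208.26 = $305.77
Taxable wages = $2,603.25 − $305.77 = $2,297.48
State tax withheld: $2,297.48 × 0.093 = $213.67
Municipal income tax: $2,297.48 × 0.0078 = $17.92
State unemployment insurance (employee share): $2,603.25 × 0.001 = $2.60
Medicare: $2,603.25 × 0.0279 = $72.63
Dental plan: $47.33
Employee stock purchase plan: $44.74
Union dues: $2,603.25 × 0.05 = $130.16
Total deductions = $97.51 + $208.26 + $213.67 + $17.92 + $2.60 + $72.63 + $47.33 + $44.74 + $130.16 = $834.82
Net pay = $2,603.25 − $834.82 = $1,768.43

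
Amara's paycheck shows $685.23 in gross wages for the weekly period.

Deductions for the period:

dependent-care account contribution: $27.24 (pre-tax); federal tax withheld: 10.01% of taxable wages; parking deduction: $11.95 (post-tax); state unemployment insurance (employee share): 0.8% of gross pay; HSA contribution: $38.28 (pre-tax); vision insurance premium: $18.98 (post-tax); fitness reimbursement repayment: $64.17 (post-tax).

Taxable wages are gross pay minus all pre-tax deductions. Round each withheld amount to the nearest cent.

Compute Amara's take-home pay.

Dependent-care account contribution: $27.24
HSA contribution: $38.28
Pre-tax total = $27.24 + $38.28 = $65.52
Taxable wages = $685.23 − $65.52 = $619.71
Federal tax withheld: $619.71 × 0.1001 = $62.03
State unemployment insurance (employee share): $685.23 × 0.008 = $5.48
Fitness reimbursement repayment: $64.17
Parking deduction: $11.95
Vision insurance premium: $18.98
Total deductions = $27.24 + $38.28 + $62.03 + $5.48 + $64.17 + $11.95 + $18.98 = $228.13
Net pay = $685.23 − $228.13 = $457.10

$457.10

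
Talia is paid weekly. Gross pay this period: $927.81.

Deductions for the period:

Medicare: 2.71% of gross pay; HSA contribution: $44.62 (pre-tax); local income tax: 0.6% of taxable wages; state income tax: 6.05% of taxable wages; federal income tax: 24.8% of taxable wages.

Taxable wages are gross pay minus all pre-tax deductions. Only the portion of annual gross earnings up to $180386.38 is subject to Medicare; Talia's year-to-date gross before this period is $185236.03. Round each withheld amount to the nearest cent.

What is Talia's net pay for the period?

$605.43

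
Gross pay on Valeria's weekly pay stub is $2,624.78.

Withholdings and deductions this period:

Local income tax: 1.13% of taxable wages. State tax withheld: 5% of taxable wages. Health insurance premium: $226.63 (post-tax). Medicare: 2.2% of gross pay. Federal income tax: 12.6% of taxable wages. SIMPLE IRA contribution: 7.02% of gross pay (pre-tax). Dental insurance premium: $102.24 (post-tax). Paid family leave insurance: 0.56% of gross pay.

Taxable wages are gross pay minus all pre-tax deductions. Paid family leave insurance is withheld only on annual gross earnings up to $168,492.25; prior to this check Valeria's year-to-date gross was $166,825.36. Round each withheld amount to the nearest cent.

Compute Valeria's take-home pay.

SIMPLE IRA contribution: $2,624.78 × 0.0702 = $184.26
Taxable wages = $2,624.78 − $184.26 = $2,440.52
Federal income tax: $2,440.52 × 0.126 = $307.51
Local income tax: $2,440.52 × 0.0113 = $27.58
State tax withheld: $2,440.52 × 0.05 = $122.03
Paid family leave insurance: only $168,492.25 − $166,825.36 = $1,666.89 of this check is subject → $1,666.89 × 0.0056 = $9.33
Medicare: $2,624.78 × 0.022 = $57.75
Dental insurance premium: $102.24
Health insurance premium: $226.63
Total deductions = $184.26 + $307.51 + $27.58 + $122.03 + $9.33 + $57.75 + $102.24 + $226.63 = $1,037.33
Net pay = $2,624.78 − $1,037.33 = $1,587.45

$1,587.45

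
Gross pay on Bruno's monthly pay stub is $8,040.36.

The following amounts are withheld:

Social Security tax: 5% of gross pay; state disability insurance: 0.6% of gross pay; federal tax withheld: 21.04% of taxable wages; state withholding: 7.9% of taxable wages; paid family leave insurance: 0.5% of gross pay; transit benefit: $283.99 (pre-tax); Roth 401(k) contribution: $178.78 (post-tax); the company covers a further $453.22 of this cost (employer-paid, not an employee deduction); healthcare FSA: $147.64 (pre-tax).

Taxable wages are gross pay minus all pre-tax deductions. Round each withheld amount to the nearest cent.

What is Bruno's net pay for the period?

$4,737.52

Transit benefit: $283.99
Healthcare FSA: $147.64
Pre-tax total = $283.99 + $147.64 = $431.63
Taxable wages = $8,040.36 − $431.63 = $7,608.73
State withholding: $7,608.73 × 0.079 = $601.09
Federal tax withheld: $7,608.73 × 0.2104 = $1,600.88
Social Security tax: $8,040.36 × 0.05 = $402.02
State disability insurance: $8,040.36 × 0.006 = $48.24
Paid family leave insurance: $8,040.36 × 0.005 = $40.20
Roth 401(k) contribution: $178.78
(Employer's $453.22 toward Roth 401(k) contribution is not withheld from the employee.)
Total deductions = $283.99 + $147.64 + $601.09 + $1,600.88 + $402.02 + $48.24 + $40.20 + $178.78 = $3,302.84
Net pay = $8,040.36 − $3,302.84 = $4,737.52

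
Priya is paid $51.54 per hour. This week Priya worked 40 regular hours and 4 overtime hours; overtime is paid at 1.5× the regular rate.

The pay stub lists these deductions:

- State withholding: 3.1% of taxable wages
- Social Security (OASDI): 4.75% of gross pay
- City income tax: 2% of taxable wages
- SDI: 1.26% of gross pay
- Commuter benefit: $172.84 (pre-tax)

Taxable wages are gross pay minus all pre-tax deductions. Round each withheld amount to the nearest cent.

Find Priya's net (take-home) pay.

$1943.42

Regular pay: 40 × $51.54 = $2061.60
Overtime pay: 4 × $51.54 × 1.5 = $309.24
Gross pay = $2061.60 + $309.24 = $2370.84
Commuter benefit: $172.84
Taxable wages = $2370.84 − $172.84 = $2198.00
City income tax: $2198.00 × 0.02 = $43.96
State withholding: $2198.00 × 0.031 = $68.14
Social Security (OASDI): $2370.84 × 0.0475 = $112.61
SDI: $2370.84 × 0.0126 = $29.87
Total deductions = $172.84 + $43.96 + $68.14 + $112.61 + $29.87 = $427.42
Net pay = $2370.84 − $427.42 = $1943.42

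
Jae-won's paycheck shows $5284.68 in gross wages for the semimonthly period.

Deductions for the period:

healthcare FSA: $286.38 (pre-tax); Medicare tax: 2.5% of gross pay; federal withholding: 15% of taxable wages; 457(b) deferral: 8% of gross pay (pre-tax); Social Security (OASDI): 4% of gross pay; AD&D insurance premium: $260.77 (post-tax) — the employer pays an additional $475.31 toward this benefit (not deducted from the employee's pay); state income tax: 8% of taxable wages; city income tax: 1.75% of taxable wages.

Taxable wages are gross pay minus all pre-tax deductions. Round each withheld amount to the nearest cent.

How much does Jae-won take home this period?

Healthcare FSA: $286.38
457(b) deferral: $5284.68 × 0.08 = $422.77
Pre-tax total = $286.38 + $422.77 = $709.15
Taxable wages = $5284.68 − $709.15 = $4575.53
Federal withholding: $4575.53 × 0.15 = $686.33
State income tax: $4575.53 × 0.08 = $366.04
City income tax: $4575.53 × 0.0175 = $80.07
Social Security (OASDI): $5284.68 × 0.04 = $211.39
Medicare tax: $5284.68 × 0.025 = $132.12
AD&D insurance premium: $260.77
(Employer's $475.31 toward AD&D insurance premium is not withheld from the employee.)
Total deductions = $286.38 + $422.77 + $686.33 + $366.04 + $80.07 + $211.39 + $132.12 + $260.77 = $2445.87
Net pay = $5284.68 − $2445.87 = $2838.81

$2838.81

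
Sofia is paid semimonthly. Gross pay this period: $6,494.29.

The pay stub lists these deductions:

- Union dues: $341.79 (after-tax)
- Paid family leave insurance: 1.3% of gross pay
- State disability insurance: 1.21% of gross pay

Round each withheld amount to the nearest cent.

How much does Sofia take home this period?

$5,989.49

State disability insurance: $6,494.29 × 0.0121 = $78.58
Paid family leave insurance: $6,494.29 × 0.013 = $84.43
Union dues: $341.79
Total deductions = $78.58 + $84.43 + $341.79 = $504.80
Net pay = $6,494.29 − $504.80 = $5,989.49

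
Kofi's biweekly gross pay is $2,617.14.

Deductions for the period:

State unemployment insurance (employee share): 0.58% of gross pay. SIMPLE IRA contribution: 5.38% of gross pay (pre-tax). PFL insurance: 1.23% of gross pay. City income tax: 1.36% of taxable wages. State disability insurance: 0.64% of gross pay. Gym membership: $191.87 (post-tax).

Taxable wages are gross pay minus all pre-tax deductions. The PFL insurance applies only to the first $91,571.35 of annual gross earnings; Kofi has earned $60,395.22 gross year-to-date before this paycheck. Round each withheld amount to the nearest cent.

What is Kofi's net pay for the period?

SIMPLE IRA contribution: $2,617.14 × 0.0538 = $140.80
Taxable wages = $2,617.14 − $140.80 = $2,476.34
City income tax: $2,476.34 × 0.0136 = $33.68
PFL insurance: cap not yet reached, full $2,617.14 is subject → $2,617.14 × 0.0123 = $32.19
State unemployment insurance (employee share): $2,617.14 × 0.0058 = $15.18
State disability insurance: $2,617.14 × 0.0064 = $16.75
Gym membership: $191.87
Total deductions = $140.80 + $33.68 + $32.19 + $15.18 + $16.75 + $191.87 = $430.47
Net pay = $2,617.14 − $430.47 = $2,186.67

$2,186.67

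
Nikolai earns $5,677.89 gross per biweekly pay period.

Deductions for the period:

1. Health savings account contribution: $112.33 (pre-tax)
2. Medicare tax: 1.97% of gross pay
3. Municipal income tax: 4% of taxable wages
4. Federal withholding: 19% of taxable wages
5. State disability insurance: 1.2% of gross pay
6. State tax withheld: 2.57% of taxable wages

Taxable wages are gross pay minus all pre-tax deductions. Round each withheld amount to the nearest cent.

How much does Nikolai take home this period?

$3,962.47

Health savings account contribution: $112.33
Taxable wages = $5,677.89 − $112.33 = $5,565.56
State tax withheld: $5,565.56 × 0.0257 = $143.03
Federal withholding: $5,565.56 × 0.19 = $1,057.46
Municipal income tax: $5,565.56 × 0.04 = $222.62
Medicare tax: $5,677.89 × 0.0197 = $111.85
State disability insurance: $5,677.89 × 0.012 = $68.13
Total deductions = $112.33 + $143.03 + $1,057.46 + $222.62 + $111.85 + $68.13 = $1,715.42
Net pay = $5,677.89 − $1,715.42 = $3,962.47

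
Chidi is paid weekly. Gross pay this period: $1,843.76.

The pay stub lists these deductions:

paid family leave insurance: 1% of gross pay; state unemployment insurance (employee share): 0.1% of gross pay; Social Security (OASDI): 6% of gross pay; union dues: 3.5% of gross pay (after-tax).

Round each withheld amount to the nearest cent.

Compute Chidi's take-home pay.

Social Security (OASDI): $1,843.76 × 0.06 = $110.63
State unemployment insurance (employee share): $1,843.76 × 0.001 = $1.84
Paid family leave insurance: $1,843.76 × 0.01 = $18.44
Union dues: $1,843.76 × 0.035 = $64.53
Total deductions = $110.63 + $1.84 + $18.44 + $64.53 = $195.44
Net pay = $1,843.76 − $195.44 = $1,648.32

$1,648.32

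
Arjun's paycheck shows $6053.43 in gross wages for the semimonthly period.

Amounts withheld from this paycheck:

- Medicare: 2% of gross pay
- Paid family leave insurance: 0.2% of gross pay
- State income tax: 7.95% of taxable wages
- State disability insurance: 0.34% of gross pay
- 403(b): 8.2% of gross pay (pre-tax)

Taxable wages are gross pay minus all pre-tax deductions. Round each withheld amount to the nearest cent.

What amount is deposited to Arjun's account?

403(b): $6053.43 × 0.082 = $496.38
Taxable wages = $6053.43 − $496.38 = $5557.05
State income tax: $5557.05 × 0.0795 = $441.79
Paid family leave insurance: $6053.43 × 0.002 = $12.11
State disability insurance: $6053.43 × 0.0034 = $20.58
Medicare: $6053.43 × 0.02 = $121.07
Total deductions = $496.38 + $441.79 + $12.11 + $20.58 + $121.07 = $1091.93
Net pay = $6053.43 − $1091.93 = $4961.50

$4961.50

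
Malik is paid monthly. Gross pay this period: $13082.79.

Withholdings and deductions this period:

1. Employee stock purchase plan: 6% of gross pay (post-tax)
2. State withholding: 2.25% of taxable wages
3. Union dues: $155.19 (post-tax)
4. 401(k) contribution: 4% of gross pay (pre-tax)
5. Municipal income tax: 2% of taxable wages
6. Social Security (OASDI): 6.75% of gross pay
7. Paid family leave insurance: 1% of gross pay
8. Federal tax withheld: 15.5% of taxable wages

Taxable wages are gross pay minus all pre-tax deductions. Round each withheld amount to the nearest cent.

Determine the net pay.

$8124.90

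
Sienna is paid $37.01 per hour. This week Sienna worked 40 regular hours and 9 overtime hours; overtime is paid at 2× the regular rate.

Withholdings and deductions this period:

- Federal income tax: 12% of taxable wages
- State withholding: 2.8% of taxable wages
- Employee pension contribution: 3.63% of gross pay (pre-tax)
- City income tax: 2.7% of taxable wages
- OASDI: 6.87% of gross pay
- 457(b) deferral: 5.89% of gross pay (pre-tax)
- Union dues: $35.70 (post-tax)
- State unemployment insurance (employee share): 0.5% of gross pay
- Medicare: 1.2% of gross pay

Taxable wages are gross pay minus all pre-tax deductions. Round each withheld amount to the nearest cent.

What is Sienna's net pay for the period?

$1382.68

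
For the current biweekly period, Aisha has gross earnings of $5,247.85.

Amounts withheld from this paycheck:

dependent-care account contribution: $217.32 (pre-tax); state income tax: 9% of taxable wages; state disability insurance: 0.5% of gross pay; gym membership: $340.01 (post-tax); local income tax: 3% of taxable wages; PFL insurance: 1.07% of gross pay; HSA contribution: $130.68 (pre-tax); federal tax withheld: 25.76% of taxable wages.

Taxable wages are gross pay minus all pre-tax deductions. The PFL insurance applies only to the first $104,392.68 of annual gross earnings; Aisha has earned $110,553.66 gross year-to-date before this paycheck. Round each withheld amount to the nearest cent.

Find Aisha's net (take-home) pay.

$2,683.41

Dependent-care account contribution: $217.32
HSA contribution: $130.68
Pre-tax total = $217.32 + $130.68 = $348.00
Taxable wages = $5,247.85 − $348.00 = $4,899.85
Local income tax: $4,899.85 × 0.03 = $147.00
State income tax: $4,899.85 × 0.09 = $440.99
Federal tax withheld: $4,899.85 × 0.2576 = $1,262.20
PFL insurance: annual cap $104,392.68 already reached (YTD $110,553.66), so $0.00
State disability insurance: $5,247.85 × 0.005 = $26.24
Gym membership: $340.01
Total deductions = $217.32 + $130.68 + $147.00 + $440.99 + $1,262.20 + $0.00 + $26.24 + $340.01 = $2,564.44
Net pay = $5,247.85 − $2,564.44 = $2,683.41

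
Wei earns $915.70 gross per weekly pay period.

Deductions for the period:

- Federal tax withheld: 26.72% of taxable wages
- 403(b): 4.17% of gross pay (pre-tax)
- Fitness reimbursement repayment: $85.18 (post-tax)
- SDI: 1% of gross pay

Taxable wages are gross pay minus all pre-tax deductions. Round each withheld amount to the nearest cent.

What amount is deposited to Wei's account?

$548.71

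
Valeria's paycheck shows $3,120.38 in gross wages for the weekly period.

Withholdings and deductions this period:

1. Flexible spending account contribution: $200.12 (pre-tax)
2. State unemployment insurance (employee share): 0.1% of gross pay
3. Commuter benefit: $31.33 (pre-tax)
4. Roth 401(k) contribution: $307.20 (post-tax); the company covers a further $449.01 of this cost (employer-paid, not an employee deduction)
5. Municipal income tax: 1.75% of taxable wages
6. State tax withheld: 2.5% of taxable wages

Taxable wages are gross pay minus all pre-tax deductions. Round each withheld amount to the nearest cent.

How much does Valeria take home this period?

Flexible spending account contribution: $200.12
Commuter benefit: $31.33
Pre-tax total = $200.12 + $31.33 = $231.45
Taxable wages = $3,120.38 − $231.45 = $2,888.93
Municipal income tax: $2,888.93 × 0.0175 = $50.56
State tax withheld: $2,888.93 × 0.025 = $72.22
State unemployment insurance (employee share): $3,120.38 × 0.001 = $3.12
Roth 401(k) contribution: $307.20
(Employer's $449.01 toward Roth 401(k) contribution is not withheld from the employee.)
Total deductions = $200.12 + $31.33 + $50.56 + $72.22 + $3.12 + $307.20 = $664.55
Net pay = $3,120.38 − $664.55 = $2,455.83

$2,455.83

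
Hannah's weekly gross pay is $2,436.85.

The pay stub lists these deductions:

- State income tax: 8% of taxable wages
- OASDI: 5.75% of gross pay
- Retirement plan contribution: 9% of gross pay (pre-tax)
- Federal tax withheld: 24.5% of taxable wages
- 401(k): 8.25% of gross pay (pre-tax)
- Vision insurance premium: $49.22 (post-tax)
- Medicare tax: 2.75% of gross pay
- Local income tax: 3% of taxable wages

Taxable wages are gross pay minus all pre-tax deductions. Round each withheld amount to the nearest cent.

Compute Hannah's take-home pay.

$1,044.29

401(k): $2,436.85 × 0.0825 = $201.04
Retirement plan contribution: $2,436.85 × 0.09 = $219.32
Pre-tax total = $201.04 + $219.32 = $420.36
Taxable wages = $2,436.85 − $420.36 = $2,016.49
Federal tax withheld: $2,016.49 × 0.245 = $494.04
Local income tax: $2,016.49 × 0.03 = $60.49
State income tax: $2,016.49 × 0.08 = $161.32
OASDI: $2,436.85 × 0.0575 = $140.12
Medicare tax: $2,436.85 × 0.0275 = $67.01
Vision insurance premium: $49.22
Total deductions = $201.04 + $219.32 + $494.04 + $60.49 + $161.32 + $140.12 + $67.01 + $49.22 = $1,392.56
Net pay = $2,436.85 − $1,392.56 = $1,044.29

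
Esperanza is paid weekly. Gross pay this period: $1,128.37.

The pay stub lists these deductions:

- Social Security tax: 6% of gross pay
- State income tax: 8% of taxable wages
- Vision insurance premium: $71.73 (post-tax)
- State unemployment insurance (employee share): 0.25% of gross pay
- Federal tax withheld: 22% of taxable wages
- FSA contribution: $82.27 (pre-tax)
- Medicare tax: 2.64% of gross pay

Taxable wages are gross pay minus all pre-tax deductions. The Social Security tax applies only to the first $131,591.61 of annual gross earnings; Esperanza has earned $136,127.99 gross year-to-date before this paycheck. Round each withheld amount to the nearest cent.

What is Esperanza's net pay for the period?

$627.93

FSA contribution: $82.27
Taxable wages = $1,128.37 − $82.27 = $1,046.10
State income tax: $1,046.10 × 0.08 = $83.69
Federal tax withheld: $1,046.10 × 0.22 = $230.14
Medicare tax: $1,128.37 × 0.0264 = $29.79
State unemployment insurance (employee share): $1,128.37 × 0.0025 = $2.82
Social Security tax: annual cap $131,591.61 already reached (YTD $136,127.99), so $0.00
Vision insurance premium: $71.73
Total deductions = $82.27 + $83.69 + $230.14 + $29.79 + $2.82 + $0.00 + $71.73 = $500.44
Net pay = $1,128.37 − $500.44 = $627.93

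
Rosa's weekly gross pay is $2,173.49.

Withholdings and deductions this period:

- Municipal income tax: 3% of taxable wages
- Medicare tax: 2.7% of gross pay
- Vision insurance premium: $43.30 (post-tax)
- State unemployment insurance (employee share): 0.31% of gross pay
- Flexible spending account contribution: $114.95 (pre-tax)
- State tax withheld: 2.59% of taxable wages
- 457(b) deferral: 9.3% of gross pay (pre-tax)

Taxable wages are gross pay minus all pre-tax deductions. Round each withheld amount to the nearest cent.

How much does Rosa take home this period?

$1,643.92

Flexible spending account contribution: $114.95
457(b) deferral: $2,173.49 × 0.093 = $202.13
Pre-tax total = $114.95 + $202.13 = $317.08
Taxable wages = $2,173.49 − $317.08 = $1,856.41
Municipal income tax: $1,856.41 × 0.03 = $55.69
State tax withheld: $1,856.41 × 0.0259 = $48.08
State unemployment insurance (employee share): $2,173.49 × 0.0031 = $6.74
Medicare tax: $2,173.49 × 0.027 = $58.68
Vision insurance premium: $43.30
Total deductions = $114.95 + $202.13 + $55.69 + $48.08 + $6.74 + $58.68 + $43.30 = $529.57
Net pay = $2,173.49 − $529.57 = $1,643.92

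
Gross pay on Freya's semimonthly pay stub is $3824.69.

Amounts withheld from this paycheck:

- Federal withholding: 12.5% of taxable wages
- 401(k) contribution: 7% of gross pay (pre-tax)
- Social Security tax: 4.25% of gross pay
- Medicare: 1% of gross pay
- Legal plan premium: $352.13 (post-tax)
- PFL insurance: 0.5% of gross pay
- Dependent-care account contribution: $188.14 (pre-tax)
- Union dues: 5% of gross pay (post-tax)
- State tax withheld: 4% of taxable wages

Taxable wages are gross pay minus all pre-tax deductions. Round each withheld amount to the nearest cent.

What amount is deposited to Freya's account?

401(k) contribution: $3824.69 × 0.07 = $267.73
Dependent-care account contribution: $188.14
Pre-tax total = $267.73 + $188.14 = $455.87
Taxable wages = $3824.69 − $455.87 = $3368.82
Federal withholding: $3368.82 × 0.125 = $421.10
State tax withheld: $3368.82 × 0.04 = $134.75
PFL insurance: $3824.69 × 0.005 = $19.12
Medicare: $3824.69 × 0.01 = $38.25
Social Security tax: $3824.69 × 0.0425 = $162.55
Union dues: $3824.69 × 0.05 = $191.23
Legal plan premium: $352.13
Total deductions = $267.73 + $188.14 + $421.10 + $134.75 + $19.12 + $38.25 + $162.55 + $191.23 + $352.13 = $1775.00
Net pay = $3824.69 − $1775.00 = $2049.69

$2049.69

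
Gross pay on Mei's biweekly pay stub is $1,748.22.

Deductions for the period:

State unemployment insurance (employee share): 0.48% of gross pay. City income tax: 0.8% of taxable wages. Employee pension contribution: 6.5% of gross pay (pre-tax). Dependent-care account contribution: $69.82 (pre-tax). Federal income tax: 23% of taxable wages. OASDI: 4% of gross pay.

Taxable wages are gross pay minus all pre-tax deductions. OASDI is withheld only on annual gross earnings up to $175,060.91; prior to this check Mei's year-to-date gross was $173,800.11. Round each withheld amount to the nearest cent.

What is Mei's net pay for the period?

$1,133.53

Dependent-care account contribution: $69.82
Employee pension contribution: $1,748.22 × 0.065 = $113.63
Pre-tax total = $69.82 + $113.63 = $183.45
Taxable wages = $1,748.22 − $183.45 = $1,564.77
Federal income tax: $1,564.77 × 0.23 = $359.90
City income tax: $1,564.77 × 0.008 = $12.52
State unemployment insurance (employee share): $1,748.22 × 0.0048 = $8.39
OASDI: only $175,060.91 − $173,800.11 = $1,260.80 of this check is subject → $1,260.80 × 0.04 = $50.43
Total deductions = $69.82 + $113.63 + $359.90 + $12.52 + $8.39 + $50.43 = $614.69
Net pay = $1,748.22 − $614.69 = $1,133.53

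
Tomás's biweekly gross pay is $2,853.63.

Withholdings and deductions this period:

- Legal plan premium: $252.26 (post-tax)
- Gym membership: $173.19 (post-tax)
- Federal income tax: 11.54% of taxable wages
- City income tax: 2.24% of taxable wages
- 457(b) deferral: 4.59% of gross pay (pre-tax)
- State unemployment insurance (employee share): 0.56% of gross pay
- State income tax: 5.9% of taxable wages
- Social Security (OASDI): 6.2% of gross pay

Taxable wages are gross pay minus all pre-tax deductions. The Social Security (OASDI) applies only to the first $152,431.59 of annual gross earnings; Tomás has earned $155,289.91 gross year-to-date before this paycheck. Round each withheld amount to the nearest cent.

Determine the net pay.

$1,745.40

457(b) deferral: $2,853.63 × 0.0459 = $130.98
Taxable wages = $2,853.63 − $130.98 = $2,722.65
City income tax: $2,722.65 × 0.0224 = $60.99
State income tax: $2,722.65 × 0.059 = $160.64
Federal income tax: $2,722.65 × 0.1154 = $314.19
State unemployment insurance (employee share): $2,853.63 × 0.0056 = $15.98
Social Security (OASDI): annual cap $152,431.59 already reached (YTD $155,289.91), so $0.00
Gym membership: $173.19
Legal plan premium: $252.26
Total deductions = $130.98 + $60.99 + $160.64 + $314.19 + $15.98 + $0.00 + $173.19 + $252.26 = $1,108.23
Net pay = $2,853.63 − $1,108.23 = $1,745.40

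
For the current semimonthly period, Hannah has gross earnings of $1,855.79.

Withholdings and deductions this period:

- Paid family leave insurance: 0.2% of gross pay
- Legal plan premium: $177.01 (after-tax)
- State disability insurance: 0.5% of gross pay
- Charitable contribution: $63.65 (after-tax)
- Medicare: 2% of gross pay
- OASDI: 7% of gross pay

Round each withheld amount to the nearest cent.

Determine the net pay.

Paid family leave insurance: $1,855.79 × 0.002 = $3.71
Medicare: $1,855.79 × 0.02 = $37.12
State disability insurance: $1,855.79 × 0.005 = $9.28
OASDI: $1,855.79 × 0.07 = $129.91
Legal plan premium: $177.01
Charitable contribution: $63.65
Total deductions = $3.71 + $37.12 + $9.28 + $129.91 + $177.01 + $63.65 = $420.68
Net pay = $1,855.79 − $420.68 = $1,435.11

$1,435.11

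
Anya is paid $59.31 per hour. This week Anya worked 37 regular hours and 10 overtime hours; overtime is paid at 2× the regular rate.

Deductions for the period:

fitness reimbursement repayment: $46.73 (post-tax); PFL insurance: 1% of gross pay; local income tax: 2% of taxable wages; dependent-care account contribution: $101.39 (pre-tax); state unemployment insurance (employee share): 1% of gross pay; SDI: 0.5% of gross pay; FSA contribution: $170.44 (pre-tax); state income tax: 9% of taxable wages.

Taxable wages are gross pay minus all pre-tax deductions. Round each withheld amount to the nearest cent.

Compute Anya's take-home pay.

Regular pay: 37 × $59.31 = $2,194.47
Overtime pay: 10 × $59.31 × 2 = $1,186.20
Gross pay = $2,194.47 + $1,186.20 = $3,380.67
Dependent-care account contribution: $101.39
FSA contribution: $170.44
Pre-tax total = $101.39 + $170.44 = $271.83
Taxable wages = $3,380.67 − $271.83 = $3,108.84
Local income tax: $3,108.84 × 0.02 = $62.18
State income tax: $3,108.84 × 0.09 = $279.80
State unemployment insurance (employee share): $3,380.67 × 0.01 = $33.81
SDI: $3,380.67 × 0.005 = $16.90
PFL insurance: $3,380.67 × 0.01 = $33.81
Fitness reimbursement repayment: $46.73
Total deductions = $101.39 + $170.44 + $62.18 + $279.80 + $33.81 + $16.90 + $33.81 + $46.73 = $745.06
Net pay = $3,380.67 − $745.06 = $2,635.61

$2,635.61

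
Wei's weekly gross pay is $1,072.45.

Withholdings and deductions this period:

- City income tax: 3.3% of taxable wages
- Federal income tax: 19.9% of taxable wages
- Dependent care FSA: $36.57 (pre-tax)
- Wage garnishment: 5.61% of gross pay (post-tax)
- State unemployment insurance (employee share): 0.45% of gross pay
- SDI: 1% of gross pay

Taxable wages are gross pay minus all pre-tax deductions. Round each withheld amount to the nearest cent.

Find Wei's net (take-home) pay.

Dependent care FSA: $36.57
Taxable wages = $1,072.45 − $36.57 = $1,035.88
Federal income tax: $1,035.88 × 0.199 = $206.14
City income tax: $1,035.88 × 0.033 = $34.18
SDI: $1,072.45 × 0.01 = $10.72
State unemployment insurance (employee share): $1,072.45 × 0.0045 = $4.83
Wage garnishment: $1,072.45 × 0.0561 = $60.16
Total deductions = $36.57 + $206.14 + $34.18 + $10.72 + $4.83 + $60.16 = $352.60
Net pay = $1,072.45 − $352.60 = $719.85

$719.85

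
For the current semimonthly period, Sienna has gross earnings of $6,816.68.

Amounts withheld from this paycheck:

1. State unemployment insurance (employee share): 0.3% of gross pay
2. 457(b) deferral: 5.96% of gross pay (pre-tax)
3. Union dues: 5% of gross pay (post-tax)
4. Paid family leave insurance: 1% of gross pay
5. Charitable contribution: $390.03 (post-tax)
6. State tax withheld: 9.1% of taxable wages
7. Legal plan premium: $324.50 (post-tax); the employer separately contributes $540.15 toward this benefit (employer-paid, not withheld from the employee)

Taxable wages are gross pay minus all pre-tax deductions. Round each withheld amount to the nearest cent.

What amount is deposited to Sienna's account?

457(b) deferral: $6,816.68 × 0.0596 = $406.27
Taxable wages = $6,816.68 − $406.27 = $6,410.41
State tax withheld: $6,410.41 × 0.091 = $583.35
State unemployment insurance (employee share): $6,816.68 × 0.003 = $20.45
Paid family leave insurance: $6,816.68 × 0.01 = $68.17
Charitable contribution: $390.03
Union dues: $6,816.68 × 0.05 = $340.83
Legal plan premium: $324.50
(Employer's $540.15 toward legal plan premium is not withheld from the employee.)
Total deductions = $406.27 + $583.35 + $20.45 + $68.17 + $390.03 + $340.83 + $324.50 = $2,133.60
Net pay = $6,816.68 − $2,133.60 = $4,683.08

$4,683.08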